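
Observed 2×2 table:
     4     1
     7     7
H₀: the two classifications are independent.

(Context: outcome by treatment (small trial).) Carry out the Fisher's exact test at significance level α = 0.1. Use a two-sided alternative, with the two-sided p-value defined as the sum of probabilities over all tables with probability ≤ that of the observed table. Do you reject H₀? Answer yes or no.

Margins: r₁=5, r₂=14, c₁=11, c₂=8, n=19
p_obs = C(5,4)·C(14,7)/C(19,11); sum pmf over tables with pmf ≤ p_obs
p-value (two-sided) = 0.33781
At α=0.1: p ≥ α → fail to reject H₀

reject H₀: no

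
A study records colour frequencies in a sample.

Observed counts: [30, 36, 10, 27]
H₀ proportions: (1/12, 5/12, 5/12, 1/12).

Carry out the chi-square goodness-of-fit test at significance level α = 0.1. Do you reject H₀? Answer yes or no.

n = 103; E_i = n·p_i = [8.58, 42.92, 42.92, 8.58]
χ² = (30−8.58)²/8.58 + (36−42.92)²/42.92 + (10−42.92)²/42.92 + (27−8.58)²/8.58 = 119.3146
df = 3
p-value (upper-tail) = 0.00000
At α=0.1: p < α → reject H₀

reject H₀: yes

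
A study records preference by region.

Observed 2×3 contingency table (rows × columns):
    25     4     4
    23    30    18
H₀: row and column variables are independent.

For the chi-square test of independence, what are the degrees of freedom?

df = (r−1)(c−1) = (2−1)·(3−1) = 2

degrees of freedom = 2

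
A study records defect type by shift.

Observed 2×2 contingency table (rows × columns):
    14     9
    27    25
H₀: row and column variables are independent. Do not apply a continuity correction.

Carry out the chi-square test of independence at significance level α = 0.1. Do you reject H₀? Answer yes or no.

reject H₀: no

Row totals [23, 52], col totals [41, 34], n=75
χ² = (14−12.57)²/12.57 + (9−10.43)²/10.43 + (27−28.43)²/28.43 + (25−23.57)²/23.57 = 0.5150
df = 1
p-value (upper-tail) = 0.47297
At α=0.1: p ≥ α → fail to reject H₀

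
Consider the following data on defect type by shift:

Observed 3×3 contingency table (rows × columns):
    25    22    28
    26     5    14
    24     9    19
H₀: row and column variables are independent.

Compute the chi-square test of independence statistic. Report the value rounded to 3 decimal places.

Row totals [75, 45, 52], col totals [75, 36, 61], n=172
χ² = (25−32.70)²/32.70 + (22−15.70)²/15.70 + (28−26.60)²/26.60 + (26−19.62)²/19.62 + (5−9.42)²/9.42 + (14−15.96)²/15.96 + (24−22.67)²/22.67 + (9−10.88)²/10.88 + (19−18.44)²/18.44 = 9.2256
df = 4

test statistic = 9.226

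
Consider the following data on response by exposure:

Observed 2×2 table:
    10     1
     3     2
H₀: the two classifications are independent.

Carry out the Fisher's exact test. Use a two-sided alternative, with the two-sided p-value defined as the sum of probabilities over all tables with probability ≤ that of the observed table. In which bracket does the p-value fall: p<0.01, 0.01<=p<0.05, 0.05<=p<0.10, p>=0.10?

Margins: r₁=11, r₂=5, c₁=13, c₂=3, n=16
p_obs = C(11,10)·C(5,3)/C(16,13); sum pmf over tables with pmf ≤ p_obs
p-value (two-sided) = 0.21429
→ bracket: p>=0.10

p-value bracket: p>=0.10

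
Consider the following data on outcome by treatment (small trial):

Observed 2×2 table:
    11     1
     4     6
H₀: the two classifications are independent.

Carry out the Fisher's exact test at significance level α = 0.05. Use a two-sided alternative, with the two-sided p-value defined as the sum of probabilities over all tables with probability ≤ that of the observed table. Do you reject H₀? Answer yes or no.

reject H₀: yes

Margins: r₁=12, r₂=10, c₁=15, c₂=7, n=22
p_obs = C(12,11)·C(10,4)/C(22,15); sum pmf over tables with pmf ≤ p_obs
p-value (two-sided) = 0.02012
At α=0.05: p < α → reject H₀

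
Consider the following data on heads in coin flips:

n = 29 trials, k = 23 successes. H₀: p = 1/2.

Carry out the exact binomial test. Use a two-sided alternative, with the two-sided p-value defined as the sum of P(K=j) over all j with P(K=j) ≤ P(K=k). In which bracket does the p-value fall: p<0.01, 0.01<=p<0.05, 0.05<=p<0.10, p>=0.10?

Exact binomial: n=29, k=23, p₀=1/2=0.5000
P(X=j) = C(n,j)·p₀^j·(1−p₀)^(n−j); p = Σ P(X=j) over j with P(X=j) ≤ P(X=23)
p-value (two-sided) = 0.00232
→ bracket: p<0.01

p-value bracket: p<0.01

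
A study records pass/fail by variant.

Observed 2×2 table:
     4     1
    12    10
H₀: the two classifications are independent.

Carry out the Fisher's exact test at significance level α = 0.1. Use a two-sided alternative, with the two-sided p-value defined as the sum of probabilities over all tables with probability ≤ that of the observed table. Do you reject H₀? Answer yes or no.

reject H₀: no

Margins: r₁=5, r₂=22, c₁=16, c₂=11, n=27
p_obs = C(5,4)·C(22,12)/C(27,16); sum pmf over tables with pmf ≤ p_obs
p-value (two-sided) = 0.61848
At α=0.1: p ≥ α → fail to reject H₀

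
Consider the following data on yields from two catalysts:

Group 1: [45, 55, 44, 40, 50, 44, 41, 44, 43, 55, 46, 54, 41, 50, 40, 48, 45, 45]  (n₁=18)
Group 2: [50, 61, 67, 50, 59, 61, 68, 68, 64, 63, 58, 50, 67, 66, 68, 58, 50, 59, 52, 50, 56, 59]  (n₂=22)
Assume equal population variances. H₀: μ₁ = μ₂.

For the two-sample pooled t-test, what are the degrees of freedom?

degrees of freedom = 38

df = n₁ + n₂ − 2 = 18 + 22 − 2 = 38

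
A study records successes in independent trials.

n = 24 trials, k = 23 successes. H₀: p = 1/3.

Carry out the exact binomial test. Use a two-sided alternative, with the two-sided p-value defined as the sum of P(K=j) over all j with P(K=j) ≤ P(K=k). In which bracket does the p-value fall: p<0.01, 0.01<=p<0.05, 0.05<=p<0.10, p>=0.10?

Exact binomial: n=24, k=23, p₀=1/3=0.3333
P(X=j) = C(n,j)·p₀^j·(1−p₀)^(n−j); p = Σ P(X=j) over j with P(X=j) ≤ P(X=23)
p-value (two-sided) = 0.00000
→ bracket: p<0.01

p-value bracket: p<0.01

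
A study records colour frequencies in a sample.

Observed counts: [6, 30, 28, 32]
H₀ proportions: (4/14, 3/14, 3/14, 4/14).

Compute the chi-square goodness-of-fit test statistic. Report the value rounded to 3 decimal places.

n = 96; E_i = n·p_i = [27.43, 20.57, 20.57, 27.43]
χ² = (6−27.43)²/27.43 + (30−20.57)²/20.57 + (28−20.57)²/20.57 + (32−27.43)²/27.43 = 24.5069
df = 3

test statistic = 24.507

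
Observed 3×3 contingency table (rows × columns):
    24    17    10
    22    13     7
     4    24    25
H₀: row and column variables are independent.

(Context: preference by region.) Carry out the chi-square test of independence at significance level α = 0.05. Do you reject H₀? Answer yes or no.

reject H₀: yes

Row totals [51, 42, 53], col totals [50, 54, 42], n=146
χ² = (24−17.47)²/17.47 + (17−18.86)²/18.86 + (10−14.67)²/14.67 + (22−14.38)²/14.38 + (13−15.53)²/15.53 + (7−12.08)²/12.08 + (4−18.15)²/18.15 + (24−19.60)²/19.60 + (25−15.25)²/15.25 = 28.9581
df = 4
p-value (upper-tail) = 0.00001
At α=0.05: p < α → reject H₀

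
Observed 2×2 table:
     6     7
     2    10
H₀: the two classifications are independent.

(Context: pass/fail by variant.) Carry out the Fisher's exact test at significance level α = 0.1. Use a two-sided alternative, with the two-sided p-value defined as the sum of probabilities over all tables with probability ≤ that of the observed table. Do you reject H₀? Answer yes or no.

reject H₀: no

Margins: r₁=13, r₂=12, c₁=8, c₂=17, n=25
p_obs = C(13,6)·C(12,2)/C(25,8); sum pmf over tables with pmf ≤ p_obs
p-value (two-sided) = 0.20156
At α=0.1: p ≥ α → fail to reject H₀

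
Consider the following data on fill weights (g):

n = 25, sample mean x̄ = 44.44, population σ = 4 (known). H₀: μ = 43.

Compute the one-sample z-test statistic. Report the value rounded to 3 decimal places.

SE = σ/√n = 4/√25 = 0.8000
z = (x̄−μ₀)/SE = (44.44−43)/0.8000 = 1.8000

test statistic = 1.800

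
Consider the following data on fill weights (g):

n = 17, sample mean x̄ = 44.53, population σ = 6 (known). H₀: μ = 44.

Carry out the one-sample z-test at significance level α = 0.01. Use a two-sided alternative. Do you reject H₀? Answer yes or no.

reject H₀: no

SE = σ/√n = 6/√17 = 1.4552
z = (x̄−μ₀)/SE = (44.53−44)/1.4552 = 0.3642
p-value (two-sided) = 0.71570
At α=0.01: p ≥ α → fail to reject H₀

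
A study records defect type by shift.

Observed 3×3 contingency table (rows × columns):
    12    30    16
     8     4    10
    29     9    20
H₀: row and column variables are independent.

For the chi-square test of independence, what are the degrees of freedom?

df = (r−1)(c−1) = (3−1)·(3−1) = 4

degrees of freedom = 4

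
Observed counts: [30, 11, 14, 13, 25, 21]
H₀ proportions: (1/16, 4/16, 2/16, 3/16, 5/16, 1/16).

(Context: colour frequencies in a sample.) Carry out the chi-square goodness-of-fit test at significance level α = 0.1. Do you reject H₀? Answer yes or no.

n = 114; E_i = n·p_i = [7.12, 28.50, 14.25, 21.38, 35.62, 7.12]
χ² = (30−7.12)²/7.12 + (11−28.50)²/28.50 + (14−14.25)²/14.25 + (13−21.38)²/21.38 + (25−35.62)²/35.62 + (21−7.12)²/7.12 = 117.6608
df = 5
p-value (upper-tail) = 0.00000
At α=0.1: p < α → reject H₀

reject H₀: yes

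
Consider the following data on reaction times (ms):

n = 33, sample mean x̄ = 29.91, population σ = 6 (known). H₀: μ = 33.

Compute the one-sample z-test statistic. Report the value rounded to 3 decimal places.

test statistic = -2.958

SE = σ/√n = 6/√33 = 1.0445
z = (x̄−μ₀)/SE = (29.91−33)/1.0445 = -2.9584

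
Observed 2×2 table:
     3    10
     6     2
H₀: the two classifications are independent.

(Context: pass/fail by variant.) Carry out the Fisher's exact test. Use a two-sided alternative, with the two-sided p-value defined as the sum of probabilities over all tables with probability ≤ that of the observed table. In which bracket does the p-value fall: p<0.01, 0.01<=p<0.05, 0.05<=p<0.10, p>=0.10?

Margins: r₁=13, r₂=8, c₁=9, c₂=12, n=21
p_obs = C(13,3)·C(8,6)/C(21,9); sum pmf over tables with pmf ≤ p_obs
p-value (two-sided) = 0.03184
→ bracket: 0.01<=p<0.05

p-value bracket: 0.01<=p<0.05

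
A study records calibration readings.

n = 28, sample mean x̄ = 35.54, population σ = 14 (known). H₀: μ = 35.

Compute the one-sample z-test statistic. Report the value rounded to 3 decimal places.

test statistic = 0.204

SE = σ/√n = 14/√28 = 2.6458
z = (x̄−μ₀)/SE = (35.54−35)/2.6458 = 0.2041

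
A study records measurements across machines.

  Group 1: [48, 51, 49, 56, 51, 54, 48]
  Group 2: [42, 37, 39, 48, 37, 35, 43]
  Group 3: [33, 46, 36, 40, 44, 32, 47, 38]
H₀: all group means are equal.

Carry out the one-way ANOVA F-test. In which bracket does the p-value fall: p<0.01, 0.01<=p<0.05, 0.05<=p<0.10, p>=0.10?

Group means [51.00, 40.14, 39.50], grand mean 43.364
SSB = Σnᵢ(x̄ᵢ−x̄)² = 600.234; SSW = ΣΣ(x−x̄ᵢ)² = 408.857
MSB = 600.234/2 = 300.1169; MSW = 408.857/19 = 21.5188
F = MSB/MSW = 13.9467
df = (2, 19)
p-value (upper-tail) = 0.00019
→ bracket: p<0.01

p-value bracket: p<0.01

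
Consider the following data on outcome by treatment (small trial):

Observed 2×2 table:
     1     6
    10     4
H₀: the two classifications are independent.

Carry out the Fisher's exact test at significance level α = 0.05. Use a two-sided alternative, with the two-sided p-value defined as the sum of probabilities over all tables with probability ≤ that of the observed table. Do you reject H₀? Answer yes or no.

Margins: r₁=7, r₂=14, c₁=11, c₂=10, n=21
p_obs = C(7,1)·C(14,10)/C(21,11); sum pmf over tables with pmf ≤ p_obs
p-value (two-sided) = 0.02374
At α=0.05: p < α → reject H₀

reject H₀: yes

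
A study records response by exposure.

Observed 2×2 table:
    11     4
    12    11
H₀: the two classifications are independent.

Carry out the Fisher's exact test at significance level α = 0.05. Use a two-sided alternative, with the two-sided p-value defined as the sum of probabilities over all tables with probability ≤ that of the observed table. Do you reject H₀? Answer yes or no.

reject H₀: no

Margins: r₁=15, r₂=23, c₁=23, c₂=15, n=38
p_obs = C(15,11)·C(23,12)/C(38,23); sum pmf over tables with pmf ≤ p_obs
p-value (two-sided) = 0.30963
At α=0.05: p ≥ α → fail to reject H₀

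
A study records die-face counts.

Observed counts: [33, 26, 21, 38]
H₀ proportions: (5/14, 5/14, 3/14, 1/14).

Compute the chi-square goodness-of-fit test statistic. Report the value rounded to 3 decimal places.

test statistic = 112.644

n = 118; E_i = n·p_i = [42.14, 42.14, 25.29, 8.43]
χ² = (33−42.14)²/42.14 + (26−42.14)²/42.14 + (21−25.29)²/25.29 + (38−8.43)²/8.43 = 112.6441
df = 3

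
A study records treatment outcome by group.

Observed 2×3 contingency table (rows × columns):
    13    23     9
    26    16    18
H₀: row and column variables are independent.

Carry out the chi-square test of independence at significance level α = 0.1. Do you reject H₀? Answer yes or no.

Row totals [45, 60], col totals [39, 39, 27], n=105
χ² = (13−16.71)²/16.71 + (23−16.71)²/16.71 + (9−11.57)²/11.57 + (26−22.29)²/22.29 + (16−22.29)²/22.29 + (18−15.43)²/15.43 = 6.5812
df = 2
p-value (upper-tail) = 0.03723
At α=0.1: p < α → reject H₀

reject H₀: yes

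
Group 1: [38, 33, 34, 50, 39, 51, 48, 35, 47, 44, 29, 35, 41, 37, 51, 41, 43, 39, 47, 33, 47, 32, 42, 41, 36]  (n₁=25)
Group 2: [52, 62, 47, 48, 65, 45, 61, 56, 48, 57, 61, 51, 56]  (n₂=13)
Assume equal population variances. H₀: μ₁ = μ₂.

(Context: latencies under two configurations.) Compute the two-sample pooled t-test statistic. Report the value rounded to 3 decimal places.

test statistic = -6.374

x̄₁=40.520, s₁=6.384, n₁=25
x̄₂=54.538, s₂=6.527, n₂=13
s_p² = [24·6.384² + 12·6.527²]/36 = 41.3742
SE = √(s_p²·(1/25+1/13)) = 2.1995
t = (40.520−54.538)/2.1995 = -6.3736
df = 36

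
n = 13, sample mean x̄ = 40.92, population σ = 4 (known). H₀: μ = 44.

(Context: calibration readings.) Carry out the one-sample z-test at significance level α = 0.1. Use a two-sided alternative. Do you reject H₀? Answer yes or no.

reject H₀: yes

SE = σ/√n = 4/√13 = 1.1094
z = (x̄−μ₀)/SE = (40.92−44)/1.1094 = -2.7763
p-value (two-sided) = 0.00550
At α=0.1: p < α → reject H₀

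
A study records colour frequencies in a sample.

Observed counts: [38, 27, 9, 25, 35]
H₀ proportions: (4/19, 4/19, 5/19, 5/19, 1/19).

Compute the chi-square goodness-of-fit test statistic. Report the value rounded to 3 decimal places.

n = 134; E_i = n·p_i = [28.21, 28.21, 35.26, 35.26, 7.05]
χ² = (38−28.21)²/28.21 + (27−28.21)²/28.21 + (9−35.26)²/35.26 + (25−35.26)²/35.26 + (35−7.05)²/7.05 = 136.7429
df = 4

test statistic = 136.743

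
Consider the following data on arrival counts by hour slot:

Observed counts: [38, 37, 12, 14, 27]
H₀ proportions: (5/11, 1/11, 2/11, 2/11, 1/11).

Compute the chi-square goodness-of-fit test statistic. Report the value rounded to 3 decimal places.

n = 128; E_i = n·p_i = [58.18, 11.64, 23.27, 23.27, 11.64]
χ² = (38−58.18)²/58.18 + (37−11.64)²/11.64 + (12−23.27)²/23.27 + (14−23.27)²/23.27 + (27−11.64)²/11.64 = 91.7250
df = 4

test statistic = 91.725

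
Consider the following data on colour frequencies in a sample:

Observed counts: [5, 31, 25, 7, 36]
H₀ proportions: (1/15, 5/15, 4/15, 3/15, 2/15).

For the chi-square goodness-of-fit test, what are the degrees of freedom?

degrees of freedom = 4

df = k − 1 = 5 − 1 = 4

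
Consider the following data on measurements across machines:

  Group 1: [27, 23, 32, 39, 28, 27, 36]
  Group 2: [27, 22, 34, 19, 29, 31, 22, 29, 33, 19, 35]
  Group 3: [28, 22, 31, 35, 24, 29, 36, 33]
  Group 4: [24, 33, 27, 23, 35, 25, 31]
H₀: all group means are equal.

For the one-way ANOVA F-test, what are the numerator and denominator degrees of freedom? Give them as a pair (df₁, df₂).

k = 4 groups, N = 33 total
df = (k−1, N−k) = (4−1, 33−4) = (3, 29)

degrees of freedom = [3, 29]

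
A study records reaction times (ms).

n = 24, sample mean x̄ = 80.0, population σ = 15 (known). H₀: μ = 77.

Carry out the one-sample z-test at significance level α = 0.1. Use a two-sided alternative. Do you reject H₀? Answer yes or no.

SE = σ/√n = 15/√24 = 3.0619
z = (x̄−μ₀)/SE = (80.0−77)/3.0619 = 0.9798
p-value (two-sided) = 0.32719
At α=0.1: p ≥ α → fail to reject H₀

reject H₀: no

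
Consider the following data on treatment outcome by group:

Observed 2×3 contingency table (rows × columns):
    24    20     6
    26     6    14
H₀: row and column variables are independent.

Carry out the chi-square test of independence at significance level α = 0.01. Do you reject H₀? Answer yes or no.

Row totals [50, 46], col totals [50, 26, 20], n=96
χ² = (24−26.04)²/26.04 + (20−13.54)²/13.54 + (6−10.42)²/10.42 + (26−23.96)²/23.96 + (6−12.46)²/12.46 + (14−9.58)²/9.58 = 10.6703
df = 2
p-value (upper-tail) = 0.00482
At α=0.01: p < α → reject H₀

reject H₀: yes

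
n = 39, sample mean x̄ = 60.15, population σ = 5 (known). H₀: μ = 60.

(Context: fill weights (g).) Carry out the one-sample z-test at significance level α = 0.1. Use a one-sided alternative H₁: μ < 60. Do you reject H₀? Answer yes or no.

SE = σ/√n = 5/√39 = 0.8006
z = (x̄−μ₀)/SE = (60.15−60)/0.8006 = 0.1873
p-value (one-sided, H₁ less) = 0.57431
At α=0.1: p ≥ α → fail to reject H₀

reject H₀: no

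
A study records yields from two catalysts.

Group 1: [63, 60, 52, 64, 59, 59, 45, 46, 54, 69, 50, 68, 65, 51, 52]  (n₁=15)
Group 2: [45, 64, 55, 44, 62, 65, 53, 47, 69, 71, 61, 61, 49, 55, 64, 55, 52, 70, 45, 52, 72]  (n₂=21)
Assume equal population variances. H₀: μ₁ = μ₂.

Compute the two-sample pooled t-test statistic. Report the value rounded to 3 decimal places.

test statistic = -0.185

x̄₁=57.133, s₁=7.745, n₁=15
x̄₂=57.667, s₂=9.063, n₂=21
s_p² = [14·7.745² + 20·9.063²]/34 = 73.0118
SE = √(s_p²·(1/15+1/21)) = 2.8886
t = (57.133−57.667)/2.8886 = -0.1846
df = 34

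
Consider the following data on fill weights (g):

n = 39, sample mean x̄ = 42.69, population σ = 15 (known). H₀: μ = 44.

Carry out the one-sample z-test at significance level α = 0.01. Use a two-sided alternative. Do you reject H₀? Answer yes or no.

reject H₀: no

SE = σ/√n = 15/√39 = 2.4019
z = (x̄−μ₀)/SE = (42.69−44)/2.4019 = -0.5454
p-value (two-sided) = 0.58548
At α=0.01: p ≥ α → fail to reject H₀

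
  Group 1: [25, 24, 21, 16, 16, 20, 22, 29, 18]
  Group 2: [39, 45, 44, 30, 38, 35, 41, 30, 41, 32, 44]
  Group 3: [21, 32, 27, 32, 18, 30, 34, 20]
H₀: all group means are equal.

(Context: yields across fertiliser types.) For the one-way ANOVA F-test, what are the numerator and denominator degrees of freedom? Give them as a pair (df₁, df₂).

degrees of freedom = [2, 25]

k = 3 groups, N = 28 total
df = (k−1, N−k) = (3−1, 28−3) = (2, 25)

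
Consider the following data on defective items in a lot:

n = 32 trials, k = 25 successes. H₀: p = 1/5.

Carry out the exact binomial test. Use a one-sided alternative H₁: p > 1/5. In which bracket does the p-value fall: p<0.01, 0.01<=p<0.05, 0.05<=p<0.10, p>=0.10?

Exact binomial: n=32, k=25, p₀=1/5=0.2000
P(X≥25) from Σ C(n,i)·p₀^i·(1−p₀)^(n−i)
p-value (one-sided, H₁ greater) = 0.00000
→ bracket: p<0.01

p-value bracket: p<0.01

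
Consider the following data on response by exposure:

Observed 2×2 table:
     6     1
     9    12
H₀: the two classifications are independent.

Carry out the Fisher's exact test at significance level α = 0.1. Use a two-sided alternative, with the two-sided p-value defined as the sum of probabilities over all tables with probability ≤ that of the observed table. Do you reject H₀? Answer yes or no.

Margins: r₁=7, r₂=21, c₁=15, c₂=13, n=28
p_obs = C(7,6)·C(21,9)/C(28,15); sum pmf over tables with pmf ≤ p_obs
p-value (two-sided) = 0.08357
At α=0.1: p < α → reject H₀

reject H₀: yes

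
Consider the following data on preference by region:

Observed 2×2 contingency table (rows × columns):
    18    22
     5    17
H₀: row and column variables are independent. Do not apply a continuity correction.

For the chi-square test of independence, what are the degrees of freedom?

degrees of freedom = 1

df = (r−1)(c−1) = (2−1)·(2−1) = 1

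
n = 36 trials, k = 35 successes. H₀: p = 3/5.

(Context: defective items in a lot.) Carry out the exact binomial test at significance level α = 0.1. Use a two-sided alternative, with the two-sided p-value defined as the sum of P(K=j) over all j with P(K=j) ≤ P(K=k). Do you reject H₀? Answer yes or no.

reject H₀: yes

Exact binomial: n=36, k=35, p₀=3/5=0.6000
P(X=j) = C(n,j)·p₀^j·(1−p₀)^(n−j); p = Σ P(X=j) over j with P(X=j) ≤ P(X=35)
p-value (two-sided) = 0.00000
At α=0.1: p < α → reject H₀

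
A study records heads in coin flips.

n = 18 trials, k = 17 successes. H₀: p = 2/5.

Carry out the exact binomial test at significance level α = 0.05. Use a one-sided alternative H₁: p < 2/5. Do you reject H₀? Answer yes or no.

reject H₀: no

Exact binomial: n=18, k=17, p₀=2/5=0.4000
P(X≤17) from Σ C(n,i)·p₀^i·(1−p₀)^(n−i)
p-value (one-sided, H₁ less) = 1.00000
At α=0.05: p ≥ α → fail to reject H₀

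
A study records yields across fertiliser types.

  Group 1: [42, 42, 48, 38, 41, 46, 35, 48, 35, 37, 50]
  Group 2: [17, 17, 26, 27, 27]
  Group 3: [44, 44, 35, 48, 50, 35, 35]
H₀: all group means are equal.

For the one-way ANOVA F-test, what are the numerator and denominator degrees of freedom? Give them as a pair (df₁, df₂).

k = 3 groups, N = 23 total
df = (k−1, N−k) = (3−1, 23−3) = (2, 20)

degrees of freedom = [2, 20]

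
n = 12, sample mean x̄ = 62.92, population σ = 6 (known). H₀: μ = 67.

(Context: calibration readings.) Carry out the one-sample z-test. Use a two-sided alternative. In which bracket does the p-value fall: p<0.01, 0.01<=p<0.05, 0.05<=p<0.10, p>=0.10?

p-value bracket: 0.01<=p<0.05

SE = σ/√n = 6/√12 = 1.7321
z = (x̄−μ₀)/SE = (62.92−67)/1.7321 = -2.3556
p-value (two-sided) = 0.01849
→ bracket: 0.01<=p<0.05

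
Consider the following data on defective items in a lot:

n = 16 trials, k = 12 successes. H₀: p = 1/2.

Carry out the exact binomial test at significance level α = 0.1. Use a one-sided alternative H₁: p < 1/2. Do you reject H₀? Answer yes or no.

reject H₀: no

Exact binomial: n=16, k=12, p₀=1/2=0.5000
P(X≤12) from Σ C(n,i)·p₀^i·(1−p₀)^(n−i)
p-value (one-sided, H₁ less) = 0.98936
At α=0.1: p ≥ α → fail to reject H₀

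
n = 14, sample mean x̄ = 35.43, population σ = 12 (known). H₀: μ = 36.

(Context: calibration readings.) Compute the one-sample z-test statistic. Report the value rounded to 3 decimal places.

SE = σ/√n = 12/√14 = 3.2071
z = (x̄−μ₀)/SE = (35.43−36)/3.2071 = -0.1777

test statistic = -0.178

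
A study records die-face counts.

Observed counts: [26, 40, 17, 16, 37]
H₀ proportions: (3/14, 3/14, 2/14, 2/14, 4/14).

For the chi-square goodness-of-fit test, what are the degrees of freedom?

degrees of freedom = 4

df = k − 1 = 5 − 1 = 4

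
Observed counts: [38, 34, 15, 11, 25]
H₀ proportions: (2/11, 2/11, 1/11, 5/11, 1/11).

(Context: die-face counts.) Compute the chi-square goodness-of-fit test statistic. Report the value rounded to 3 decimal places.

test statistic = 71.441

n = 123; E_i = n·p_i = [22.36, 22.36, 11.18, 55.91, 11.18]
χ² = (38−22.36)²/22.36 + (34−22.36)²/22.36 + (15−11.18)²/11.18 + (11−55.91)²/55.91 + (25−11.18)²/11.18 = 71.4407
df = 4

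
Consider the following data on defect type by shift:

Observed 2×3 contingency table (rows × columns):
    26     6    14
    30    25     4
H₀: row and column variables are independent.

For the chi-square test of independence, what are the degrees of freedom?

degrees of freedom = 2

df = (r−1)(c−1) = (2−1)·(3−1) = 2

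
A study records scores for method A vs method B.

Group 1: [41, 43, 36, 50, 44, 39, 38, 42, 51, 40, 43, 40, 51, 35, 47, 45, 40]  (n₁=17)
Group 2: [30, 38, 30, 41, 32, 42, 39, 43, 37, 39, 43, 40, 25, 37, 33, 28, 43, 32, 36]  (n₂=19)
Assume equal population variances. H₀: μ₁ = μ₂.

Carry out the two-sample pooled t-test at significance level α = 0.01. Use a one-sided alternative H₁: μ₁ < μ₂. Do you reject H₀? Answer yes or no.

x̄₁=42.647, s₁=4.885, n₁=17
x̄₂=36.211, s₂=5.503, n₂=19
s_p² = [16·4.885² + 18·5.503²]/34 = 27.2659
SE = √(s_p²·(1/17+1/19)) = 1.7433
t = (42.647−36.211)/1.7433 = 3.6923
df = 34
p-value (one-sided, H₁ less) = 0.99961
At α=0.01: p ≥ α → fail to reject H₀

reject H₀: no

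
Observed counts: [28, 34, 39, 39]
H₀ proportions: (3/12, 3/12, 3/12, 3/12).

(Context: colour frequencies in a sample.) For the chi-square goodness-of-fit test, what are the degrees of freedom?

df = k − 1 = 4 − 1 = 3

degrees of freedom = 3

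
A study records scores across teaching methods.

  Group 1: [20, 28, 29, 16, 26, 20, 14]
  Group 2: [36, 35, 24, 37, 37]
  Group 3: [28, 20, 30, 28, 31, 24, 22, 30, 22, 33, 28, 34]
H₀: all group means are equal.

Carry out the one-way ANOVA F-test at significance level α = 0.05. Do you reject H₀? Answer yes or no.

Group means [21.86, 33.80, 27.50], grand mean 27.167
SSB = Σnᵢ(x̄ᵢ−x̄)² = 418.676; SSW = ΣΣ(x−x̄ᵢ)² = 558.657
MSB = 418.676/2 = 209.3381; MSW = 558.657/21 = 26.6027
F = MSB/MSW = 7.8690
df = (2, 21)
p-value (upper-tail) = 0.00282
At α=0.05: p < α → reject H₀

reject H₀: yes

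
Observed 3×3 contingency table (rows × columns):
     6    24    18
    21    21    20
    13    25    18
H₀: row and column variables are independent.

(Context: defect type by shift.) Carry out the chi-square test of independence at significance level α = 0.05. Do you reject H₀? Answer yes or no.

Row totals [48, 62, 56], col totals [40, 70, 56], n=166
χ² = (6−11.57)²/11.57 + (24−20.24)²/20.24 + (18−16.19)²/16.19 + (21−14.94)²/14.94 + (21−26.14)²/26.14 + (20−20.92)²/20.92 + (13−13.49)²/13.49 + (25−23.61)²/23.61 + (18−18.89)²/18.89 = 7.2307
df = 4
p-value (upper-tail) = 0.12419
At α=0.05: p ≥ α → fail to reject H₀

reject H₀: no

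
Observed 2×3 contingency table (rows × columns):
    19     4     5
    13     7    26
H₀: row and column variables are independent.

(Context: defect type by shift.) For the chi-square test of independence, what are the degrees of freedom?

degrees of freedom = 2

df = (r−1)(c−1) = (2−1)·(3−1) = 2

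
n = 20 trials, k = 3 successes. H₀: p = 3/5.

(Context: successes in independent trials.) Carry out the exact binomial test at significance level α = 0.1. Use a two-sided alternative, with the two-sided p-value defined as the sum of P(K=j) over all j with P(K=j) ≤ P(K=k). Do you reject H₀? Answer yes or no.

reject H₀: yes

Exact binomial: n=20, k=3, p₀=3/5=0.6000
P(X=j) = C(n,j)·p₀^j·(1−p₀)^(n−j); p = Σ P(X=j) over j with P(X=j) ≤ P(X=3)
p-value (two-sided) = 0.00008
At α=0.1: p < α → reject H₀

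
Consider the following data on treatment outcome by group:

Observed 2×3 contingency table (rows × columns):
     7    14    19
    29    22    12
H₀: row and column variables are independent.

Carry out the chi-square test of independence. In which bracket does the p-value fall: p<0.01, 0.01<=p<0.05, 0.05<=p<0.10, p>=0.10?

p-value bracket: p<0.01

Row totals [40, 63], col totals [36, 36, 31], n=103
χ² = (7−13.98)²/13.98 + (14−13.98)²/13.98 + (19−12.04)²/12.04 + (29−22.02)²/22.02 + (22−22.02)²/22.02 + (12−18.96)²/18.96 = 12.2792
df = 2
p-value (upper-tail) = 0.00216
→ bracket: p<0.01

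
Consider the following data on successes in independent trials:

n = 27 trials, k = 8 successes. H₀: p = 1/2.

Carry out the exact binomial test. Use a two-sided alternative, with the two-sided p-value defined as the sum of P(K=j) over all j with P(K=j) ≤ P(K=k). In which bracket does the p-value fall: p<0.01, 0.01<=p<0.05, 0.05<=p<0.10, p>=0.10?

Exact binomial: n=27, k=8, p₀=1/2=0.5000
P(X=j) = C(n,j)·p₀^j·(1−p₀)^(n−j); p = Σ P(X=j) over j with P(X=j) ≤ P(X=8)
p-value (two-sided) = 0.05224
→ bracket: 0.05<=p<0.10

p-value bracket: 0.05<=p<0.10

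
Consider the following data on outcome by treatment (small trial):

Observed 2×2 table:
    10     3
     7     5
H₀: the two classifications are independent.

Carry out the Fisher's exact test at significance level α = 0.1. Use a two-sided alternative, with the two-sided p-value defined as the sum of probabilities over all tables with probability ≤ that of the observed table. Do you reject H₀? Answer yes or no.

reject H₀: no

Margins: r₁=13, r₂=12, c₁=17, c₂=8, n=25
p_obs = C(13,10)·C(12,7)/C(25,17); sum pmf over tables with pmf ≤ p_obs
p-value (two-sided) = 0.41098
At α=0.1: p ≥ α → fail to reject H₀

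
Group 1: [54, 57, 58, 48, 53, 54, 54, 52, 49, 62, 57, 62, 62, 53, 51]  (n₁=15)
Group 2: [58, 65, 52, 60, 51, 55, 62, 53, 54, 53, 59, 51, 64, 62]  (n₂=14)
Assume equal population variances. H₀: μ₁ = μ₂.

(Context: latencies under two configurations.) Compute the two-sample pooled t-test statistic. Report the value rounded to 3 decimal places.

test statistic = -1.141

x̄₁=55.067, s₁=4.511, n₁=15
x̄₂=57.071, s₂=4.953, n₂=14
s_p² = [14·4.511² + 13·4.953²]/27 = 22.3653
SE = √(s_p²·(1/15+1/14)) = 1.7574
t = (55.067−57.071)/1.7574 = -1.1407
df = 27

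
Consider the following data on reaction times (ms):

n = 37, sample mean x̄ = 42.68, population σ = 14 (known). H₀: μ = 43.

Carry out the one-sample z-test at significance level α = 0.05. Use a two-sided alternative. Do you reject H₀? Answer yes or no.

SE = σ/√n = 14/√37 = 2.3016
z = (x̄−μ₀)/SE = (42.68−43)/2.3016 = -0.1390
p-value (two-sided) = 0.88942
At α=0.05: p ≥ α → fail to reject H₀

reject H₀: no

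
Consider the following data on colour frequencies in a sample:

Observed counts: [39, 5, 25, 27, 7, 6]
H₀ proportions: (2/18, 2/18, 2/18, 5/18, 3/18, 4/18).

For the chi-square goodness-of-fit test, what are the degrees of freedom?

df = k − 1 = 6 − 1 = 5

degrees of freedom = 5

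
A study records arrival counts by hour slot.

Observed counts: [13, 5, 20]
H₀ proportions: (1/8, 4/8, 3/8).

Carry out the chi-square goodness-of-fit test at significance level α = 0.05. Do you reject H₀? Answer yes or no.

n = 38; E_i = n·p_i = [4.75, 19.00, 14.25]
χ² = (13−4.75)²/4.75 + (5−19.00)²/19.00 + (20−14.25)²/14.25 = 26.9649
df = 2
p-value (upper-tail) = 0.00000
At α=0.05: p < α → reject H₀

reject H₀: yes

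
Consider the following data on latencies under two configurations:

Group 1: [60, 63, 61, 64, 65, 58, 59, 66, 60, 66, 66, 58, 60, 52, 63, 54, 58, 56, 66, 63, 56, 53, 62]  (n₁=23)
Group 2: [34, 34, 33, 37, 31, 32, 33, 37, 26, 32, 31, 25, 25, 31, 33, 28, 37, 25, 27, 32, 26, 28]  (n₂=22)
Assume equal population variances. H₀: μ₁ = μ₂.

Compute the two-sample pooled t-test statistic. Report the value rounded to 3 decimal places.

test statistic = 23.952

x̄₁=60.391, s₁=4.304, n₁=23
x̄₂=30.773, s₂=3.975, n₂=22
s_p² = [22·4.304² + 21·3.975²]/43 = 17.1940
SE = √(s_p²·(1/23+1/22)) = 1.2366
t = (60.391−30.773)/1.2366 = 23.9522
df = 43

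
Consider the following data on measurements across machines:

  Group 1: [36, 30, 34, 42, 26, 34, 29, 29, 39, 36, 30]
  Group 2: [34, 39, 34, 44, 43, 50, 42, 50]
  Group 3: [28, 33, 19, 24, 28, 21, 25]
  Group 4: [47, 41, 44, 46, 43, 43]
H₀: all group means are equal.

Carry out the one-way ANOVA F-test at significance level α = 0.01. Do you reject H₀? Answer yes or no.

Group means [33.18, 42.00, 25.43, 44.00], grand mean 35.719
SSB = Σnᵢ(x̄ᵢ−x̄)² = 1539.118; SSW = ΣΣ(x−x̄ᵢ)² = 663.351
MSB = 1539.118/3 = 513.0394; MSW = 663.351/28 = 23.6911
F = MSB/MSW = 21.6554
df = (3, 28)
p-value (upper-tail) = 0.00000
At α=0.01: p < α → reject H₀

reject H₀: yes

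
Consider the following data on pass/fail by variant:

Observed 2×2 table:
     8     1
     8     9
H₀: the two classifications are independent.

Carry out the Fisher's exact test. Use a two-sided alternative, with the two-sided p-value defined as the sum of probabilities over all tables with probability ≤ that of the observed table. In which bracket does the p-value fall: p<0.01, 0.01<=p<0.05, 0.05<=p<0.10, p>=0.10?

p-value bracket: 0.05<=p<0.10

Margins: r₁=9, r₂=17, c₁=16, c₂=10, n=26
p_obs = C(9,8)·C(17,8)/C(26,16); sum pmf over tables with pmf ≤ p_obs
p-value (two-sided) = 0.08733
→ bracket: 0.05<=p<0.10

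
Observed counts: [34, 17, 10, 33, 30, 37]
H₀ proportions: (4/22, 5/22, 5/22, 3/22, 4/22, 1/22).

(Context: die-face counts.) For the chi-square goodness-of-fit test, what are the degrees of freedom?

df = k − 1 = 6 − 1 = 5

degrees of freedom = 5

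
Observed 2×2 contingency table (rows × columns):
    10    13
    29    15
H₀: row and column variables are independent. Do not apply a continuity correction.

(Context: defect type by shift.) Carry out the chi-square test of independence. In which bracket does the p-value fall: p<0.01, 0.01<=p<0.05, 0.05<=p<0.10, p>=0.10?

p-value bracket: 0.05<=p<0.10

Row totals [23, 44], col totals [39, 28], n=67
χ² = (10−13.39)²/13.39 + (13−9.61)²/9.61 + (29−25.61)²/25.61 + (15−18.39)²/18.39 = 3.1241
df = 1
p-value (upper-tail) = 0.07714
→ bracket: 0.05<=p<0.10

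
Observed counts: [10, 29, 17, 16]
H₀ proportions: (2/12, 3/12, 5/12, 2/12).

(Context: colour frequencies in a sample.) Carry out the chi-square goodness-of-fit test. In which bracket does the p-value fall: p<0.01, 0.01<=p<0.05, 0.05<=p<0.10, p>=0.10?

n = 72; E_i = n·p_i = [12.00, 18.00, 30.00, 12.00]
χ² = (10−12.00)²/12.00 + (29−18.00)²/18.00 + (17−30.00)²/30.00 + (16−12.00)²/12.00 = 14.0222
df = 3
p-value (upper-tail) = 0.00288
→ bracket: p<0.01

p-value bracket: p<0.01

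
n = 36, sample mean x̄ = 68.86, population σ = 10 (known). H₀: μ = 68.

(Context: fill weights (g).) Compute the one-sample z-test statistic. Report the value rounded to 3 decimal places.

test statistic = 0.516

SE = σ/√n = 10/√36 = 1.6667
z = (x̄−μ₀)/SE = (68.86−68)/1.6667 = 0.5160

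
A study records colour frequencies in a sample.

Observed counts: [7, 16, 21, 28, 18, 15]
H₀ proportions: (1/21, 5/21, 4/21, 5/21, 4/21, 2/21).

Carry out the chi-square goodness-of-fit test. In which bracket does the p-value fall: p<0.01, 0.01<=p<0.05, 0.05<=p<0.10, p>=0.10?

p-value bracket: p>=0.10

n = 105; E_i = n·p_i = [5.00, 25.00, 20.00, 25.00, 20.00, 10.00]
χ² = (7−5.00)²/5.00 + (16−25.00)²/25.00 + (21−20.00)²/20.00 + (28−25.00)²/25.00 + (18−20.00)²/20.00 + (15−10.00)²/10.00 = 7.1500
df = 5
p-value (upper-tail) = 0.20972
→ bracket: p>=0.10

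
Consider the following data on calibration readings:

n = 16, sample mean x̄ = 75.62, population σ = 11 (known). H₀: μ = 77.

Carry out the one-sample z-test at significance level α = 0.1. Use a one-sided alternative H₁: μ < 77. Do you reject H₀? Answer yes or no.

reject H₀: no

SE = σ/√n = 11/√16 = 2.7500
z = (x̄−μ₀)/SE = (75.62−77)/2.7500 = -0.5018
p-value (one-sided, H₁ less) = 0.30790
At α=0.1: p ≥ α → fail to reject H₀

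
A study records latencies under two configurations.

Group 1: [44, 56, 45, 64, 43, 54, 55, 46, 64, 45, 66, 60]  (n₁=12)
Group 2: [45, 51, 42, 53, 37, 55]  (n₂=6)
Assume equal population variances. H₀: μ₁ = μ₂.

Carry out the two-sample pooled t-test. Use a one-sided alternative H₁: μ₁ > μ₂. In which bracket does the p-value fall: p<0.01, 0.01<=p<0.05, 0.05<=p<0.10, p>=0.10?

x̄₁=53.500, s₁=8.681, n₁=12
x̄₂=47.167, s₂=6.998, n₂=6
s_p² = [11·8.681² + 5·6.998²]/16 = 67.1146
SE = √(s_p²·(1/12+1/6)) = 4.0962
t = (53.500−47.167)/4.0962 = 1.5462
df = 16
p-value (one-sided, H₁ greater) = 0.07081
→ bracket: 0.05<=p<0.10

p-value bracket: 0.05<=p<0.10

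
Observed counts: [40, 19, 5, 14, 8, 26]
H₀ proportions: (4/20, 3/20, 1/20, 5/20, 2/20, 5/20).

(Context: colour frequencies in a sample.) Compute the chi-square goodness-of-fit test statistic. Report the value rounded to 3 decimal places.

test statistic = 22.238

n = 112; E_i = n·p_i = [22.40, 16.80, 5.60, 28.00, 11.20, 28.00]
χ² = (40−22.40)²/22.40 + (19−16.80)²/16.80 + (5−5.60)²/5.60 + (14−28.00)²/28.00 + (8−11.20)²/11.20 + (26−28.00)²/28.00 = 22.2381
df = 5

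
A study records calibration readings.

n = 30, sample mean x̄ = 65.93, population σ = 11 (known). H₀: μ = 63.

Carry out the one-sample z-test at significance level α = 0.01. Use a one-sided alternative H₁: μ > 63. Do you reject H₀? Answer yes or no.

SE = σ/√n = 11/√30 = 2.0083
z = (x̄−μ₀)/SE = (65.93−63)/2.0083 = 1.4589
p-value (one-sided, H₁ greater) = 0.07229
At α=0.01: p ≥ α → fail to reject H₀

reject H₀: no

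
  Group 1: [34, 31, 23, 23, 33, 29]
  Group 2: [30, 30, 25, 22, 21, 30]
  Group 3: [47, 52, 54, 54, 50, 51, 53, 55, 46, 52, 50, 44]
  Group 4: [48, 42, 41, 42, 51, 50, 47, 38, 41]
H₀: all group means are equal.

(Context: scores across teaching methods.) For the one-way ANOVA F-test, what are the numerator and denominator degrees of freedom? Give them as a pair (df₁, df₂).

degrees of freedom = [3, 29]

k = 4 groups, N = 33 total
df = (k−1, N−k) = (4−1, 33−4) = (3, 29)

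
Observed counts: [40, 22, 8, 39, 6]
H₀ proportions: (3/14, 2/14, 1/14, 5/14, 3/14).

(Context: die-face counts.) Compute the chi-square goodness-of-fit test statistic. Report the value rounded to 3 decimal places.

n = 115; E_i = n·p_i = [24.64, 16.43, 8.21, 41.07, 24.64]
χ² = (40−24.64)²/24.64 + (22−16.43)²/16.43 + (8−8.21)²/8.21 + (39−41.07)²/41.07 + (6−24.64)²/24.64 = 25.6736
df = 4

test statistic = 25.674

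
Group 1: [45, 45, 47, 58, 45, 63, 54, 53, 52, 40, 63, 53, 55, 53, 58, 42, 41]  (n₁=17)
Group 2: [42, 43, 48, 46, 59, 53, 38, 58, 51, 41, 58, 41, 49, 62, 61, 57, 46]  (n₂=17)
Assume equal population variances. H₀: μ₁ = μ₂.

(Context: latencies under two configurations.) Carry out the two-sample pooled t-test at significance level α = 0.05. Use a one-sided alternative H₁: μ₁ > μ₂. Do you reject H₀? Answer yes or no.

reject H₀: no

x̄₁=51.000, s₁=7.289, n₁=17
x̄₂=50.176, s₂=7.860, n₂=17
s_p² = [16·7.289² + 16·7.860²]/32 = 57.4522
SE = √(s_p²·(1/17+1/17)) = 2.5998
t = (51.000−50.176)/2.5998 = 0.3168
df = 32
p-value (one-sided, H₁ greater) = 0.37674
At α=0.05: p ≥ α → fail to reject H₀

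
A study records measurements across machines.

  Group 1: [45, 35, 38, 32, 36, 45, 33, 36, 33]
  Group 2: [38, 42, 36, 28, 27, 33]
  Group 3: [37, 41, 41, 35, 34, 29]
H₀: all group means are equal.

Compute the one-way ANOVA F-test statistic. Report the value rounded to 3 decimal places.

Group means [37.00, 34.00, 36.17], grand mean 35.905
SSB = Σnᵢ(x̄ᵢ−x̄)² = 32.976; SSW = ΣΣ(x−x̄ᵢ)² = 466.833
MSB = 32.976/2 = 16.4881; MSW = 466.833/18 = 25.9352
F = MSB/MSW = 0.6357
df = (2, 18)

test statistic = 0.636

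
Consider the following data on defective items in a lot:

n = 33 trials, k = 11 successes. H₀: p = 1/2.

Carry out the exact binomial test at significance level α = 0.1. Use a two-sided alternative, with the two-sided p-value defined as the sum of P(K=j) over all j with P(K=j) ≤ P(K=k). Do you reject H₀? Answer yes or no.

Exact binomial: n=33, k=11, p₀=1/2=0.5000
P(X=j) = C(n,j)·p₀^j·(1−p₀)^(n−j); p = Σ P(X=j) over j with P(X=j) ≤ P(X=11)
p-value (two-sided) = 0.08014
At α=0.1: p < α → reject H₀

reject H₀: yes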